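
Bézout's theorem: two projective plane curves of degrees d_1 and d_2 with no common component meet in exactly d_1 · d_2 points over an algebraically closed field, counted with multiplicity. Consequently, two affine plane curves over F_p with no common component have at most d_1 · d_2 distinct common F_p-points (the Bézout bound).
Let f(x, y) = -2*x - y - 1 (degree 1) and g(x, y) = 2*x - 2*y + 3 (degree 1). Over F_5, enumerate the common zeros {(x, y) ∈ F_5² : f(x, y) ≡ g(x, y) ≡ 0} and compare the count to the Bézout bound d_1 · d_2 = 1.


Common zeros: {(0, 4)}; count = 1; Bézout bound = 1.

deg(f) = 1, deg(g) = 1, so Bézout bound = 1.
Scan x ∈ F_5. For each x, list the y ∈ F_5 with f(x, y) ≡ 0 and those with g(x, y) ≡ 0 (mod 5); the common zeros in that column are the intersection.
  x = 0: f ≡ 0 at y ∈ {4}; g ≡ 0 at y ∈ {4}; common: {4}.
  x = 1: f ≡ 0 at y ∈ {2}; g ≡ 0 at y ∈ {0}; common: ∅.
  x = 2: f ≡ 0 at y ∈ {0}; g ≡ 0 at y ∈ {1}; common: ∅.
  x = 3: f ≡ 0 at y ∈ {3}; g ≡ 0 at y ∈ {2}; common: ∅.
  x = 4: f ≡ 0 at y ∈ {1}; g ≡ 0 at y ∈ {3}; common: ∅.
Collecting: common zeros = {(0, 4)}, so the count is 1.
Comparison with the Bézout bound: 1 ≤ 1 = deg(f)·deg(g), as expected for curves with no common component (the bound is attained).


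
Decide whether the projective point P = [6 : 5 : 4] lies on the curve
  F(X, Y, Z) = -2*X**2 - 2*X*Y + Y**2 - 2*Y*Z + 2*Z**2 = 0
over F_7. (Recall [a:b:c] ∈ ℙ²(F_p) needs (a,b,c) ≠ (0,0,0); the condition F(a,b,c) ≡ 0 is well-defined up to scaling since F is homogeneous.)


F(6,5,4) ≡ 4 (mod 7); P is NOT on the curve.

Evaluate F(6, 5, 4) term-by-term (mod 7).
  -2*X**2 ↦ -2·36·1·1 = -72
  -2*X*Y ↦ -2·6·5·1 = -60
  Y**2 ↦ 1·1·25·1 = 25
  -2*Y*Z ↦ -2·1·5·4 = -40
  2*Z**2 ↦ 2·1·1·16 = 32
Sum: F(6, 5, 4) = (-72) + (-60) + (25) + (-40) + (32) = -115.
Reducing mod 7: -115 ≡ 4 (mod 7).
Since F(a, b, c) ≡ 4 ≠ 0 (mod 7), P does NOT lie on the curve.


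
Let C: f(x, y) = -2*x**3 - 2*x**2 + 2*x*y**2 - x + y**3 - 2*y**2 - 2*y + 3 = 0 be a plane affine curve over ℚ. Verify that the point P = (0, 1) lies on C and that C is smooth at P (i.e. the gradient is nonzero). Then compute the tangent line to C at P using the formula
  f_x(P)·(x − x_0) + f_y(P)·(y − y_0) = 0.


Tangent line at P: x - 3*y + 3 = 0.

Step 1: f(0, 1) = 0, so P lies on C.
Step 2: partial derivatives
  f_x(x, y) = -6*x**2 - 4*x + 2*y**2 - 1, f_y(x, y) = 4*x*y + 3*y**2 - 4*y - 2.
  f_x(P) = 1, f_y(P) = -3 (gradient nonzero, so P is smooth).
Step 3: tangent line at P: 1·(x − 0) + -3·(y − 1) = 0.
Expanding: x - 3*y + 3 = 0.


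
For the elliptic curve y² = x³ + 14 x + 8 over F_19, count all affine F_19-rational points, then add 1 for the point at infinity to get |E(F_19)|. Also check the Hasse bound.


Affine points = {(1, 2), (1, 17), (2, 5), (2, 14), (3, 1), (3, 18), (6, 2), (6, 17), (8, 9), (8, 10), (11, 7), (11, 12), (12, 2), (12, 17)}; affine count = 14; |E(F_19)| = 15.

Discriminant check: Δ ∝ 4a³ + 27b² = 4·14³ + 27·8² = 4·2744 + 27·64 ≡ 12 (mod 19). Nonzero ⇒ E is nonsingular.
For each x ∈ F_19, compute rhs = x³ + 14·x + 8 mod 19, then count y ∈ F_19 with y² ≡ rhs.
  x = 0: rhs = 8, matching y values: none (0 points).
  x = 1: rhs = 4, matching y values: 2, 17 (2 points).
  x = 2: rhs = 6, matching y values: 5, 14 (2 points).
  x = 3: rhs = 1, matching y values: 1, 18 (2 points).
  x = 4: rhs = 14, matching y values: none (0 points).
  x = 5: rhs = 13, matching y values: none (0 points).
  x = 6: rhs = 4, matching y values: 2, 17 (2 points).
  x = 7: rhs = 12, matching y values: none (0 points).
  x = 8: rhs = 5, matching y values: 9, 10 (2 points).
  x = 9: rhs = 8, matching y values: none (0 points).
  x = 10: rhs = 8, matching y values: none (0 points).
  x = 11: rhs = 11, matching y values: 7, 12 (2 points).
  x = 12: rhs = 4, matching y values: 2, 17 (2 points).
  x = 13: rhs = 12, matching y values: none (0 points).
  x = 14: rhs = 3, matching y values: none (0 points).
  x = 15: rhs = 2, matching y values: none (0 points).
  x = 16: rhs = 15, matching y values: none (0 points).
  x = 17: rhs = 10, matching y values: none (0 points).
  x = 18: rhs = 12, matching y values: none (0 points).
Total affine count: 14.
Full point count |E(F_19)| = 14 + 1 = 15.
Hasse bound: |15 − (19+1)| = |-5| = 5 ≤ 2√19 ≈ 8.7178 ✓.


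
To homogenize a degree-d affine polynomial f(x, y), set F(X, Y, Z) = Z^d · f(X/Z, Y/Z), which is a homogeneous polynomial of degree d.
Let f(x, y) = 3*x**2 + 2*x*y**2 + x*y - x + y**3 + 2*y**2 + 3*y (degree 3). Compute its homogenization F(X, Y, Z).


F(X, Y, Z) = 3*X**2*Z + 2*X*Y**2 + X*Y*Z - X*Z**2 + Y**3 + 2*Y**2*Z + 3*Y*Z**2

deg(f) = 3.
Substitute x = X/Z, y = Y/Z into f, then multiply by Z^3.
  monomial 3·x^2·y^0 ↦ 3·X^2·Y^0·Z^1.
  monomial 2·x^1·y^2 ↦ 2·X^1·Y^2·Z^0.
  monomial 1·x^1·y^1 ↦ 1·X^1·Y^1·Z^1.
  monomial -1·x^1·y^0 ↦ -1·X^1·Y^0·Z^2.
  monomial 1·x^0·y^3 ↦ 1·X^0·Y^3·Z^0.
  monomial 2·x^0·y^2 ↦ 2·X^0·Y^2·Z^1.
  monomial 3·x^0·y^1 ↦ 3·X^0·Y^1·Z^2.
Collecting: F(X, Y, Z) = 3*X**2*Z + 2*X*Y**2 + X*Y*Z - X*Z**2 + Y**3 + 2*Y**2*Z + 3*Y*Z**2.


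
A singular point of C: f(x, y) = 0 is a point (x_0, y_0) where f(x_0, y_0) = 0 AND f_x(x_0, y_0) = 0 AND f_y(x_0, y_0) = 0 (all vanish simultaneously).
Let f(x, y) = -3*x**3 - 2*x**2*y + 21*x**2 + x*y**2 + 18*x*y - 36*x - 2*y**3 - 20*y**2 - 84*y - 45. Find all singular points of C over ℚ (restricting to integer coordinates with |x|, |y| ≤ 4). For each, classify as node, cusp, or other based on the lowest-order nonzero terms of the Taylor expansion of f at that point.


Singular points: {(3, -3)}; classification: cusp.

Compute partial derivatives:
  f_x = -9*x**2 - 4*x*y + 42*x + y**2 + 18*y - 36.
  f_y = -2*x**2 + 2*x*y + 18*x - 6*y**2 - 40*y - 84.
Scan x_0 ∈ {−4, ..., 4}. For each x_0, f_y(x_0, y) is a polynomial in y; find its integer roots y ∈ {−4, ..., 4}, then test f_x and f at those candidates.
  x = -4: f_y(-4, y) = -6*y**2 - 48*y - 188; no integer root y with |y| ≤ 4.
  x = -3: f_y(-3, y) = -6*y**2 - 46*y - 156; no integer root y with |y| ≤ 4.
  x = -2: f_y(-2, y) = -6*y**2 - 44*y - 128; no integer root y with |y| ≤ 4.
  x = -1: f_y(-1, y) = -6*y**2 - 42*y - 104; no integer root y with |y| ≤ 4.
  x = 0: f_y(0, y) = -6*y**2 - 40*y - 84; no integer root y with |y| ≤ 4.
  x = 1: f_y(1, y) = -6*y**2 - 38*y - 68; no integer root y with |y| ≤ 4.
  x = 2: f_y(2, y) = -6*y**2 - 36*y - 56; no integer root y with |y| ≤ 4.
  x = 3: f_y(3, y) = -6*y**2 - 34*y - 48; vanishes at y ∈ {-3}. (3, -3): f_x = 0, f = 0 — SINGULAR.
  x = 4: f_y(4, y) = -6*y**2 - 32*y - 44; no integer root y with |y| ≤ 4.
Only singular point on the grid: (3, -3).
Classify: substitute x = 3 + u, y = -3 + v and expand: f = -3*u**3 - 2*u**2*v + u*v**2 - 2*v**3 + v**2.
No constant or linear terms (consistent with a singular point). Quadratic part: v**2. Cubic part: -3*u**3 - 2*u**2*v + u*v**2 - 2*v**3.
The quadratic part v**2 is a perfect square, so there is a single (double) tangent line v = 0, i.e. y = -3. Restricting the cubic part to that line (v = 0) leaves -3*u**3 ≠ 0, so f is not divisible by v and the branch is v² ≈ 3*u**3 to lowest order — this is a cusp.
Classification: cusp.


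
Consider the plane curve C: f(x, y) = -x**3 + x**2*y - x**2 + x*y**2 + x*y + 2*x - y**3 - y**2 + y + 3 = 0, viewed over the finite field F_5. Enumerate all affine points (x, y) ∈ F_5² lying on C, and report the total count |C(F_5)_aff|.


Affine F_5-points: {(0, 3), (1, 1), (1, 3), (2, 0), (2, 2), (2, 4)}; count = 6.

For each of the 25 pairs (x, y) ∈ F_5², evaluate f(x, y) mod 5. Record the zeros.
  x = 0: [0↦3, 1↦2, 2↦3, 3↦0, 4↦2]  zeros at y ∈ {3}
  x = 1: [0↦3, 1↦0, 2↦1, 3↦0, 4↦1]  zeros at y ∈ {1, 3}
  x = 2: [0↦0, 1↦2, 2↦0, 3↦3, 4↦0]  zeros at y ∈ {0, 2, 4}
  x = 3: [0↦3, 1↦2, 2↦4, 3↦3, 4↦3]  zeros at y ∈ ∅
  x = 4: [0↦1, 1↦4, 2↦2, 3↦4, 4↦4]  zeros at y ∈ ∅
Collecting zeros: affine points = {(0, 3), (1, 1), (1, 3), (2, 0), (2, 2), (2, 4)}.
Total count |C(F_5)_aff| = 6.


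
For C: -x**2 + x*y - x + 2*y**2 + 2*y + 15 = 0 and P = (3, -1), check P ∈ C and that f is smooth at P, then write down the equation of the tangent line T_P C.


Tangent line at P: -8*x + y + 25 = 0.

Step 1: f(3, -1) = 0, so P lies on C.
Step 2: partial derivatives
  f_x(x, y) = -2*x + y - 1, f_y(x, y) = x + 4*y + 2.
  f_x(P) = -8, f_y(P) = 1 (gradient nonzero, so P is smooth).
Step 3: tangent line at P: -8·(x − 3) + 1·(y − -1) = 0.
Expanding: -8*x + y + 25 = 0.


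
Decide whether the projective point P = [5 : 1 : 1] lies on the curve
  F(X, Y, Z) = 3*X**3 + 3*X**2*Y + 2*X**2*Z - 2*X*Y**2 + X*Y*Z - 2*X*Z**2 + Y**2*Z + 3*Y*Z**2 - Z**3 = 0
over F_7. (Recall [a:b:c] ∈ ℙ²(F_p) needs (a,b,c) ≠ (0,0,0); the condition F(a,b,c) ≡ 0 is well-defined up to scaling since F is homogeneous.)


F(5,1,1) ≡ 5 (mod 7); P is NOT on the curve.

Evaluate F(5, 1, 1) term-by-term (mod 7).
  3*X**3 ↦ 3·125·1·1 = 375
  3*X**2*Y ↦ 3·25·1·1 = 75
  2*X**2*Z ↦ 2·25·1·1 = 50
  -2*X*Y**2 ↦ -2·5·1·1 = -10
  X*Y*Z ↦ 1·5·1·1 = 5
  -2*X*Z**2 ↦ -2·5·1·1 = -10
  Y**2*Z ↦ 1·1·1·1 = 1
  3*Y*Z**2 ↦ 3·1·1·1 = 3
  -Z**3 ↦ -1·1·1·1 = -1
Sum: F(5, 1, 1) = (375) + (75) + (50) + (-10) + (5) + (-10) + (1) + (3) + (-1) = 488.
Reducing mod 7: 488 ≡ 5 (mod 7).
Since F(a, b, c) ≡ 5 ≠ 0 (mod 7), P does NOT lie on the curve.


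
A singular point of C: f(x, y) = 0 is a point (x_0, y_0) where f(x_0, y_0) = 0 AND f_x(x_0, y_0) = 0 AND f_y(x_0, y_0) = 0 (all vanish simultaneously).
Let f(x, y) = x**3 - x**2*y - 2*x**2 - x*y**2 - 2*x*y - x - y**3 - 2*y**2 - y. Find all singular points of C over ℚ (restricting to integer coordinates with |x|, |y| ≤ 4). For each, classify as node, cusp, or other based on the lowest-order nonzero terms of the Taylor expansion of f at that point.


Singular points: {(0, -1)}; classification: node.

Compute partial derivatives:
  f_x = 3*x**2 - 2*x*y - 4*x - y**2 - 2*y - 1.
  f_y = -x**2 - 2*x*y - 2*x - 3*y**2 - 4*y - 1.
Scan x_0 ∈ {−4, ..., 4}. For each x_0, f_y(x_0, y) is a polynomial in y; find its integer roots y ∈ {−4, ..., 4}, then test f_x and f at those candidates.
  x = -4: f_y(-4, y) = -3*y**2 + 4*y - 9; no integer root y with |y| ≤ 4.
  x = -3: f_y(-3, y) = -3*y**2 + 2*y - 4; no integer root y with |y| ≤ 4.
  x = -2: f_y(-2, y) = -3*y**2 - 1; no integer root y with |y| ≤ 4.
  x = -1: f_y(-1, y) = -3*y**2 - 2*y; vanishes at y ∈ {0}. (-1, 0): f_x = 6 ≠ 0.
  x = 0: f_y(0, y) = -3*y**2 - 4*y - 1; vanishes at y ∈ {-1}. (0, -1): f_x = 0, f = 0 — SINGULAR.
  x = 1: f_y(1, y) = -3*y**2 - 6*y - 4; no integer root y with |y| ≤ 4.
  x = 2: f_y(2, y) = -3*y**2 - 8*y - 9; no integer root y with |y| ≤ 4.
  x = 3: f_y(3, y) = -3*y**2 - 10*y - 16; no integer root y with |y| ≤ 4.
  x = 4: f_y(4, y) = -3*y**2 - 12*y - 25; no integer root y with |y| ≤ 4.
Only singular point on the grid: (0, -1).
Classify: substitute x = 0 + u, y = -1 + v and expand: f = u**3 - u**2*v - u**2 - u*v**2 - v**3 + v**2.
No constant or linear terms (consistent with a singular point). Quadratic part: -u**2 + v**2. Cubic part: u**3 - u**2*v - u*v**2 - v**3.
The quadratic part v**2 - u**2 = (v − u)(v + u) splits into two distinct linear factors, so there are two distinct tangent lines y − -1 = ±(x − 0) — this is a node (ordinary double point).
Classification: node.


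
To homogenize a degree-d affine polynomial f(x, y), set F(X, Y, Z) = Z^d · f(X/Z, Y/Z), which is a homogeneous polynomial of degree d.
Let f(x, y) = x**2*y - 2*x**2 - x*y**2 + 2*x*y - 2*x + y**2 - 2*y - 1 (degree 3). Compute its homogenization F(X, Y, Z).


F(X, Y, Z) = X**2*Y - 2*X**2*Z - X*Y**2 + 2*X*Y*Z - 2*X*Z**2 + Y**2*Z - 2*Y*Z**2 - Z**3

deg(f) = 3.
Substitute x = X/Z, y = Y/Z into f, then multiply by Z^3.
  monomial 1·x^2·y^1 ↦ 1·X^2·Y^1·Z^0.
  monomial -2·x^2·y^0 ↦ -2·X^2·Y^0·Z^1.
  monomial -1·x^1·y^2 ↦ -1·X^1·Y^2·Z^0.
  monomial 2·x^1·y^1 ↦ 2·X^1·Y^1·Z^1.
  monomial -2·x^1·y^0 ↦ -2·X^1·Y^0·Z^2.
  monomial 1·x^0·y^2 ↦ 1·X^0·Y^2·Z^1.
  monomial -2·x^0·y^1 ↦ -2·X^0·Y^1·Z^2.
  monomial -1·x^0·y^0 ↦ -1·X^0·Y^0·Z^3.
Collecting: F(X, Y, Z) = X**2*Y - 2*X**2*Z - X*Y**2 + 2*X*Y*Z - 2*X*Z**2 + Y**2*Z - 2*Y*Z**2 - Z**3.


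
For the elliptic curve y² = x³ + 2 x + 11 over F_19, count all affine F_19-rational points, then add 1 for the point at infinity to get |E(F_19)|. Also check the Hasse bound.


Affine points = {(0, 7), (0, 12), (2, 2), (2, 17), (3, 5), (3, 14), (4, 8), (4, 11), (6, 7), (6, 12), (7, 8), (7, 11), (8, 8), (8, 11), (9, 6), (9, 13), (10, 9), (10, 10), (13, 7), (13, 12), (14, 3), (14, 16), (16, 4), (16, 15)}; affine count = 24; |E(F_19)| = 25.

Discriminant check: Δ ∝ 4a³ + 27b² = 4·2³ + 27·11² = 4·8 + 27·121 ≡ 12 (mod 19). Nonzero ⇒ E is nonsingular.
For each x ∈ F_19, compute rhs = x³ + 2·x + 11 mod 19, then count y ∈ F_19 with y² ≡ rhs.
  x = 0: rhs = 11, matching y values: 7, 12 (2 points).
  x = 1: rhs = 14, matching y values: none (0 points).
  x = 2: rhs = 4, matching y values: 2, 17 (2 points).
  x = 3: rhs = 6, matching y values: 5, 14 (2 points).
  x = 4: rhs = 7, matching y values: 8, 11 (2 points).
  x = 5: rhs = 13, matching y values: none (0 points).
  x = 6: rhs = 11, matching y values: 7, 12 (2 points).
  x = 7: rhs = 7, matching y values: 8, 11 (2 points).
  x = 8: rhs = 7, matching y values: 8, 11 (2 points).
  x = 9: rhs = 17, matching y values: 6, 13 (2 points).
  x = 10: rhs = 5, matching y values: 9, 10 (2 points).
  x = 11: rhs = 15, matching y values: none (0 points).
  x = 12: rhs = 15, matching y values: none (0 points).
  x = 13: rhs = 11, matching y values: 7, 12 (2 points).
  x = 14: rhs = 9, matching y values: 3, 16 (2 points).
  x = 15: rhs = 15, matching y values: none (0 points).
  x = 16: rhs = 16, matching y values: 4, 15 (2 points).
  x = 17: rhs = 18, matching y values: none (0 points).
  x = 18: rhs = 8, matching y values: none (0 points).
Total affine count: 24.
Full point count |E(F_19)| = 24 + 1 = 25.
Hasse bound: |25 − (19+1)| = |5| = 5 ≤ 2√19 ≈ 8.7178 ✓.


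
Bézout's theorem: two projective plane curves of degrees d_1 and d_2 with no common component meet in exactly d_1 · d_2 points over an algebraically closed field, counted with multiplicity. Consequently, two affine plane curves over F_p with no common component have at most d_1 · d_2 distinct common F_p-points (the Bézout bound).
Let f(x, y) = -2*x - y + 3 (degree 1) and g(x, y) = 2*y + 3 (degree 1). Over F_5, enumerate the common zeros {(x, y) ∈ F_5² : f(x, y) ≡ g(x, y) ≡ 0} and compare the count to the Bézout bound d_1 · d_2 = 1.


Common zeros: {(1, 1)}; count = 1; Bézout bound = 1.

deg(f) = 1, deg(g) = 1, so Bézout bound = 1.
Scan x ∈ F_5. For each x, list the y ∈ F_5 with f(x, y) ≡ 0 and those with g(x, y) ≡ 0 (mod 5); the common zeros in that column are the intersection.
  x = 0: f ≡ 0 at y ∈ {3}; g ≡ 0 at y ∈ {1}; common: ∅.
  x = 1: f ≡ 0 at y ∈ {1}; g ≡ 0 at y ∈ {1}; common: {1}.
  x = 2: f ≡ 0 at y ∈ {4}; g ≡ 0 at y ∈ {1}; common: ∅.
  x = 3: f ≡ 0 at y ∈ {2}; g ≡ 0 at y ∈ {1}; common: ∅.
  x = 4: f ≡ 0 at y ∈ {0}; g ≡ 0 at y ∈ {1}; common: ∅.
Collecting: common zeros = {(1, 1)}, so the count is 1.
Comparison with the Bézout bound: 1 ≤ 1 = deg(f)·deg(g), as expected for curves with no common component (the bound is attained).


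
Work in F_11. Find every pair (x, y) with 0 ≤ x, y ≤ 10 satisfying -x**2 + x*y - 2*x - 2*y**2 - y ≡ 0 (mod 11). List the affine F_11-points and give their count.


Affine F_11-points: {(0, 0), (0, 5), (1, 2), (1, 9), (2, 7), (2, 10), (3, 5), (3, 7), (4, 3), (4, 4), (5, 1), (6, 9), (6, 10), (7, 6), (7, 8), (8, 3), (8, 6), (9, 0), (9, 4), (10, 2), (10, 8)}; count = 21.

For each of the 121 pairs (x, y) ∈ F_11², evaluate f(x, y) mod 11. Record the zeros.
  x = 0: [0↦0, 1↦8, 2↦1, 3↦1, 4↦8, 5↦0, 6↦10, 7↦5, 8↦7, 9↦5, 10↦10]  zeros at y ∈ {0, 5}
  x = 1: [0↦8, 1↦6, 2↦0, 3↦1, 4↦9, 5↦2, 6↦2, 7↦9, 8↦1, 9↦0, 10↦6]  zeros at y ∈ {2, 9}
  x = 2: [0↦3, 1↦2, 2↦8, 3↦10, 4↦8, 5↦2, 6↦3, 7↦0, 8↦4, 9↦4, 10↦0]  zeros at y ∈ {7, 10}
  x = 3: [0↦7, 1↦7, 2↦3, 3↦6, 4↦5, 5↦0, 6↦2, 7↦0, 8↦5, 9↦6, 10↦3]  zeros at y ∈ {5, 7}
  x = 4: [0↦9, 1↦10, 2↦7, 3↦0, 4↦0, 5↦7, 6↦10, 7↦9, 8↦4, 9↦6, 10↦4]  zeros at y ∈ {3, 4}
  x = 5: [0↦9, 1↦0, 2↦9, 3↦3, 4↦4, 5↦1, 6↦5, 7↦5, 8↦1, 9↦4, 10↦3]  zeros at y ∈ {1}
  x = 6: [0↦7, 1↦10, 2↦9, 3↦4, 4↦6, 5↦4, 6↦9, 7↦10, 8↦7, 9↦0, 10↦0]  zeros at y ∈ {9, 10}
  x = 7: [0↦3, 1↦7, 2↦7, 3↦3, 4↦6, 5↦5, 6↦0, 7↦2, 8↦0, 9↦5, 10↦6]  zeros at y ∈ {6, 8}
  x = 8: [0↦8, 1↦2, 2↦3, 3↦0, 4↦4, 5↦4, 6↦0, 7↦3, 8↦2, 9↦8, 10↦10]  zeros at y ∈ {3, 6}
  x = 9: [0↦0, 1↦6, 2↦8, 3↦6, 4↦0, 5↦1, 6↦9, 7↦2, 8↦2, 9↦9, 10↦1]  zeros at y ∈ {0, 4}
  x = 10: [0↦1, 1↦8, 2↦0, 3↦10, 4↦5, 5↦7, 6↦5, 7↦10, 8↦0, 9↦8, 10↦1]  zeros at y ∈ {2, 8}
Collecting zeros: affine points = {(0, 0), (0, 5), (1, 2), (1, 9), (2, 7), (2, 10), (3, 5), (3, 7), (4, 3), (4, 4), (5, 1), (6, 9), (6, 10), (7, 6), (7, 8), (8, 3), (8, 6), (9, 0), (9, 4), (10, 2), (10, 8)}.
Total count |C(F_11)_aff| = 21.


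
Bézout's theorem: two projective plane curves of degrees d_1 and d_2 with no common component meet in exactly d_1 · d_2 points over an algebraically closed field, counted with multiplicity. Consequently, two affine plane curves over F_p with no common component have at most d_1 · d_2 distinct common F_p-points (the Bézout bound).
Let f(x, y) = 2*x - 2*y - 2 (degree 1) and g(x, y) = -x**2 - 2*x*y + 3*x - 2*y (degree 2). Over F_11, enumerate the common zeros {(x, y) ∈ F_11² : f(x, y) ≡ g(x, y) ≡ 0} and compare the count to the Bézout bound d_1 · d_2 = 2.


Common zeros: {(6, 5)}; count = 1; Bézout bound = 2.

deg(f) = 1, deg(g) = 2, so Bézout bound = 2.
Scan x ∈ F_11. For each x, list the y ∈ F_11 with f(x, y) ≡ 0 and those with g(x, y) ≡ 0 (mod 11); the common zeros in that column are the intersection.
  x = 0: f ≡ 0 at y ∈ {10}; g ≡ 0 at y ∈ {0}; common: ∅.
  x = 1: f ≡ 0 at y ∈ {0}; g ≡ 0 at y ∈ {6}; common: ∅.
  x = 2: f ≡ 0 at y ∈ {1}; g ≡ 0 at y ∈ {4}; common: ∅.
  x = 3: f ≡ 0 at y ∈ {2}; g ≡ 0 at y ∈ {0}; common: ∅.
  x = 4: f ≡ 0 at y ∈ {3}; g ≡ 0 at y ∈ {4}; common: ∅.
  x = 5: f ≡ 0 at y ∈ {4}; g ≡ 0 at y ∈ {1}; common: ∅.
  x = 6: f ≡ 0 at y ∈ {5}; g ≡ 0 at y ∈ {5}; common: {5}.
  x = 7: f ≡ 0 at y ∈ {6}; g ≡ 0 at y ∈ {1}; common: ∅.
  x = 8: f ≡ 0 at y ∈ {7}; g ≡ 0 at y ∈ {10}; common: ∅.
  x = 9: f ≡ 0 at y ∈ {8}; g ≡ 0 at y ∈ {5}; common: ∅.
  x = 10: f ≡ 0 at y ∈ {9}; g ≡ 0 at y ∈ ∅; common: ∅.
Collecting: common zeros = {(6, 5)}, so the count is 1.
Comparison with the Bézout bound: 1 ≤ 2 = deg(f)·deg(g), as expected for curves with no common component (the affine F_11-count falls short of the bound because intersections may lie at infinity, over extension fields, or carry multiplicity).


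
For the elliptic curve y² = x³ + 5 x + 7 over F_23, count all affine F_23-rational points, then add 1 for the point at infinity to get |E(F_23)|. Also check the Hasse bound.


Affine points = {(1, 6), (1, 17), (2, 5), (2, 18), (3, 7), (3, 16), (6, 0), (11, 6), (11, 17), (12, 1), (12, 22), (18, 8), (18, 15), (21, 9), (21, 14), (22, 1), (22, 22)}; affine count = 17; |E(F_23)| = 18.

Discriminant check: Δ ∝ 4a³ + 27b² = 4·5³ + 27·7² = 4·125 + 27·49 ≡ 6 (mod 23). Nonzero ⇒ E is nonsingular.
For each x ∈ F_23, compute rhs = x³ + 5·x + 7 mod 23, then count y ∈ F_23 with y² ≡ rhs.
  x = 0: rhs = 7, matching y values: none (0 points).
  x = 1: rhs = 13, matching y values: 6, 17 (2 points).
  x = 2: rhs = 2, matching y values: 5, 18 (2 points).
  x = 3: rhs = 3, matching y values: 7, 16 (2 points).
  x = 4: rhs = 22, matching y values: none (0 points).
  x = 5: rhs = 19, matching y values: none (0 points).
  x = 6: rhs = 0, matching y values: 0 (1 points).
  x = 7: rhs = 17, matching y values: none (0 points).
  x = 8: rhs = 7, matching y values: none (0 points).
  x = 9: rhs = 22, matching y values: none (0 points).
  x = 10: rhs = 22, matching y values: none (0 points).
  x = 11: rhs = 13, matching y values: 6, 17 (2 points).
  x = 12: rhs = 1, matching y values: 1, 22 (2 points).
  x = 13: rhs = 15, matching y values: none (0 points).
  x = 14: rhs = 15, matching y values: none (0 points).
  x = 15: rhs = 7, matching y values: none (0 points).
  x = 16: rhs = 20, matching y values: none (0 points).
  x = 17: rhs = 14, matching y values: none (0 points).
  x = 18: rhs = 18, matching y values: 8, 15 (2 points).
  x = 19: rhs = 15, matching y values: none (0 points).
  x = 20: rhs = 11, matching y values: none (0 points).
  x = 21: rhs = 12, matching y values: 9, 14 (2 points).
  x = 22: rhs = 1, matching y values: 1, 22 (2 points).
Total affine count: 17.
Full point count |E(F_23)| = 17 + 1 = 18.
Hasse bound: |18 − (23+1)| = |-6| = 6 ≤ 2√23 ≈ 9.5917 ✓.


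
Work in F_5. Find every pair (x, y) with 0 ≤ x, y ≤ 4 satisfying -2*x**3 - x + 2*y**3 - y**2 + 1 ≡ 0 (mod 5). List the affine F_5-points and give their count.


Affine F_5-points: {(1, 2), (1, 4), (2, 2), (2, 4), (3, 1), (4, 1)}; count = 6.

For each of the 25 pairs (x, y) ∈ F_5², evaluate f(x, y) mod 5. Record the zeros.
  x = 0: [0↦1, 1↦2, 2↦3, 3↦1, 4↦3]  zeros at y ∈ ∅
  x = 1: [0↦3, 1↦4, 2↦0, 3↦3, 4↦0]  zeros at y ∈ {2, 4}
  x = 2: [0↦3, 1↦4, 2↦0, 3↦3, 4↦0]  zeros at y ∈ {2, 4}
  x = 3: [0↦4, 1↦0, 2↦1, 3↦4, 4↦1]  zeros at y ∈ {1}
  x = 4: [0↦4, 1↦0, 2↦1, 3↦4, 4↦1]  zeros at y ∈ {1}
Collecting zeros: affine points = {(1, 2), (1, 4), (2, 2), (2, 4), (3, 1), (4, 1)}.
Total count |C(F_5)_aff| = 6.


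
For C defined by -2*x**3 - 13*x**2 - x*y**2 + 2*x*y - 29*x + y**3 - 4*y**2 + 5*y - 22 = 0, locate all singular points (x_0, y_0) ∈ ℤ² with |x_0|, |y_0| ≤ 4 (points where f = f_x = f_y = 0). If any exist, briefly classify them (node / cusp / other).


Singular points: {(-2, 1)}; classification: node.

Compute partial derivatives:
  f_x = -6*x**2 - 26*x - y**2 + 2*y - 29.
  f_y = -2*x*y + 2*x + 3*y**2 - 8*y + 5.
Scan x_0 ∈ {−4, ..., 4}. For each x_0, f_y(x_0, y) is a polynomial in y; find its integer roots y ∈ {−4, ..., 4}, then test f_x and f at those candidates.
  x = -4: f_y(-4, y) = 3*y**2 - 3; vanishes at y ∈ {-1, 1}. (-4, -1): f_x = -24 ≠ 0; (-4, 1): f_x = -20 ≠ 0.
  x = -3: f_y(-3, y) = 3*y**2 - 2*y - 1; vanishes at y ∈ {1}. (-3, 1): f_x = -4 ≠ 0.
  x = -2: f_y(-2, y) = 3*y**2 - 4*y + 1; vanishes at y ∈ {1}. (-2, 1): f_x = 0, f = 0 — SINGULAR.
  x = -1: f_y(-1, y) = 3*y**2 - 6*y + 3; vanishes at y ∈ {1}. (-1, 1): f_x = -8 ≠ 0.
  x = 0: f_y(0, y) = 3*y**2 - 8*y + 5; vanishes at y ∈ {1}. (0, 1): f_x = -28 ≠ 0.
  x = 1: f_y(1, y) = 3*y**2 - 10*y + 7; vanishes at y ∈ {1}. (1, 1): f_x = -60 ≠ 0.
  x = 2: f_y(2, y) = 3*y**2 - 12*y + 9; vanishes at y ∈ {1, 3}. (2, 1): f_x = -104 ≠ 0; (2, 3): f_x = -108 ≠ 0.
  x = 3: f_y(3, y) = 3*y**2 - 14*y + 11; vanishes at y ∈ {1}. (3, 1): f_x = -160 ≠ 0.
  x = 4: f_y(4, y) = 3*y**2 - 16*y + 13; vanishes at y ∈ {1}. (4, 1): f_x = -228 ≠ 0.
Only singular point on the grid: (-2, 1).
Classify: substitute x = -2 + u, y = 1 + v and expand: f = -2*u**3 - u**2 - u*v**2 + v**3 + v**2.
No constant or linear terms (consistent with a singular point). Quadratic part: -u**2 + v**2. Cubic part: -2*u**3 - u*v**2 + v**3.
The quadratic part v**2 - u**2 = (v − u)(v + u) splits into two distinct linear factors, so there are two distinct tangent lines y − 1 = ±(x − -2) — this is a node (ordinary double point).
Classification: node.


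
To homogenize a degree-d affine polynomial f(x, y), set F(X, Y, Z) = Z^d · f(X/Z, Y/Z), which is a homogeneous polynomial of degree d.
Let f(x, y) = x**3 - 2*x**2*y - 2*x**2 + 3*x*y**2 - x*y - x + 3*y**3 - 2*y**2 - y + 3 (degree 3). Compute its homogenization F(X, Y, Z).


F(X, Y, Z) = X**3 - 2*X**2*Y - 2*X**2*Z + 3*X*Y**2 - X*Y*Z - X*Z**2 + 3*Y**3 - 2*Y**2*Z - Y*Z**2 + 3*Z**3

deg(f) = 3.
Substitute x = X/Z, y = Y/Z into f, then multiply by Z^3.
  monomial 1·x^3·y^0 ↦ 1·X^3·Y^0·Z^0.
  monomial -2·x^2·y^1 ↦ -2·X^2·Y^1·Z^0.
  monomial -2·x^2·y^0 ↦ -2·X^2·Y^0·Z^1.
  monomial 3·x^1·y^2 ↦ 3·X^1·Y^2·Z^0.
  monomial -1·x^1·y^1 ↦ -1·X^1·Y^1·Z^1.
  monomial -1·x^1·y^0 ↦ -1·X^1·Y^0·Z^2.
  monomial 3·x^0·y^3 ↦ 3·X^0·Y^3·Z^0.
  monomial -2·x^0·y^2 ↦ -2·X^0·Y^2·Z^1.
  monomial -1·x^0·y^1 ↦ -1·X^0·Y^1·Z^2.
  monomial 3·x^0·y^0 ↦ 3·X^0·Y^0·Z^3.
Collecting: F(X, Y, Z) = X**3 - 2*X**2*Y - 2*X**2*Z + 3*X*Y**2 - X*Y*Z - X*Z**2 + 3*Y**3 - 2*Y**2*Z - Y*Z**2 + 3*Z**3.


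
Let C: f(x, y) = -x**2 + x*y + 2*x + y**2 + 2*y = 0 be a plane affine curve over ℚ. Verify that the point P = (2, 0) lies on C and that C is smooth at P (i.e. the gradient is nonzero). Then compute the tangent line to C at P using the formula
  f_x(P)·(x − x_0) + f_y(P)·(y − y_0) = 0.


Tangent line at P: -2*x + 4*y + 4 = 0.

Step 1: f(2, 0) = 0, so P lies on C.
Step 2: partial derivatives
  f_x(x, y) = -2*x + y + 2, f_y(x, y) = x + 2*y + 2.
  f_x(P) = -2, f_y(P) = 4 (gradient nonzero, so P is smooth).
Step 3: tangent line at P: -2·(x − 2) + 4·(y − 0) = 0.
Expanding: -2*x + 4*y + 4 = 0.


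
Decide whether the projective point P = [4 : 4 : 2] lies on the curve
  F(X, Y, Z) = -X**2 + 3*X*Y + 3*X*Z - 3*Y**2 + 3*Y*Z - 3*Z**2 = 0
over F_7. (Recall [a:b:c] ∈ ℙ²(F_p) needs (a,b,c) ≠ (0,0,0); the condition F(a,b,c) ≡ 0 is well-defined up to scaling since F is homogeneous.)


F(4,4,2) ≡ 6 (mod 7); P is NOT on the curve.

Evaluate F(4, 4, 2) term-by-term (mod 7).
  -X**2 ↦ -1·16·1·1 = -16
  3*X*Y ↦ 3·4·4·1 = 48
  3*X*Z ↦ 3·4·1·2 = 24
  -3*Y**2 ↦ -3·1·16·1 = -48
  3*Y*Z ↦ 3·1·4·2 = 24
  -3*Z**2 ↦ -3·1·1·4 = -12
Sum: F(4, 4, 2) = (-16) + (48) + (24) + (-48) + (24) + (-12) = 20.
Reducing mod 7: 20 ≡ 6 (mod 7).
Since F(a, b, c) ≡ 6 ≠ 0 (mod 7), P does NOT lie on the curve.


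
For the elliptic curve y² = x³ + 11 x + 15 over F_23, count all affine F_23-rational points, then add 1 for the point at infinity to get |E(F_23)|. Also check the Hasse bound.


Affine points = {(1, 2), (1, 21), (3, 11), (3, 12), (4, 10), (4, 13), (11, 8), (11, 15), (12, 9), (12, 14), (13, 3), (13, 20), (15, 6), (15, 17), (16, 3), (16, 20), (17, 3), (17, 20), (20, 1), (20, 22), (21, 10), (21, 13), (22, 7), (22, 16)}; affine count = 24; |E(F_23)| = 25.

Discriminant check: Δ ∝ 4a³ + 27b² = 4·11³ + 27·15² = 4·1331 + 27·225 ≡ 14 (mod 23). Nonzero ⇒ E is nonsingular.
For each x ∈ F_23, compute rhs = x³ + 11·x + 15 mod 23, then count y ∈ F_23 with y² ≡ rhs.
  x = 0: rhs = 15, matching y values: none (0 points).
  x = 1: rhs = 4, matching y values: 2, 21 (2 points).
  x = 2: rhs = 22, matching y values: none (0 points).
  x = 3: rhs = 6, matching y values: 11, 12 (2 points).
  x = 4: rhs = 8, matching y values: 10, 13 (2 points).
  x = 5: rhs = 11, matching y values: none (0 points).
  x = 6: rhs = 21, matching y values: none (0 points).
  x = 7: rhs = 21, matching y values: none (0 points).
  x = 8: rhs = 17, matching y values: none (0 points).
  x = 9: rhs = 15, matching y values: none (0 points).
  x = 10: rhs = 21, matching y values: none (0 points).
  x = 11: rhs = 18, matching y values: 8, 15 (2 points).
  x = 12: rhs = 12, matching y values: 9, 14 (2 points).
  x = 13: rhs = 9, matching y values: 3, 20 (2 points).
  x = 14: rhs = 15, matching y values: none (0 points).
  x = 15: rhs = 13, matching y values: 6, 17 (2 points).
  x = 16: rhs = 9, matching y values: 3, 20 (2 points).
  x = 17: rhs = 9, matching y values: 3, 20 (2 points).
  x = 18: rhs = 19, matching y values: none (0 points).
  x = 19: rhs = 22, matching y values: none (0 points).
  x = 20: rhs = 1, matching y values: 1, 22 (2 points).
  x = 21: rhs = 8, matching y values: 10, 13 (2 points).
  x = 22: rhs = 3, matching y values: 7, 16 (2 points).
Total affine count: 24.
Full point count |E(F_23)| = 24 + 1 = 25.
Hasse bound: |25 − (23+1)| = |1| = 1 ≤ 2√23 ≈ 9.5917 ✓.


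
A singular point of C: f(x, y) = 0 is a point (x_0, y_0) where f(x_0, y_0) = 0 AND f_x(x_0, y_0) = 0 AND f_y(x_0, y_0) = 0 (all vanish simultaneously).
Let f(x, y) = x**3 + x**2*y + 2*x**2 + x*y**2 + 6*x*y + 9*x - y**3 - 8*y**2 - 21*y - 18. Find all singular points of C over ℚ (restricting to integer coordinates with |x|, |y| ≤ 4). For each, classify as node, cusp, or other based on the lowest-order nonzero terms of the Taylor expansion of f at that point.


Singular points: {(0, -3)}; classification: node.

Compute partial derivatives:
  f_x = 3*x**2 + 2*x*y + 4*x + y**2 + 6*y + 9.
  f_y = x**2 + 2*x*y + 6*x - 3*y**2 - 16*y - 21.
Scan x_0 ∈ {−4, ..., 4}. For each x_0, f_y(x_0, y) is a polynomial in y; find its integer roots y ∈ {−4, ..., 4}, then test f_x and f at those candidates.
  x = -4: f_y(-4, y) = -3*y**2 - 24*y - 29; no integer root y with |y| ≤ 4.
  x = -3: f_y(-3, y) = -3*y**2 - 22*y - 30; no integer root y with |y| ≤ 4.
  x = -2: f_y(-2, y) = -3*y**2 - 20*y - 29; no integer root y with |y| ≤ 4.
  x = -1: f_y(-1, y) = -3*y**2 - 18*y - 26; no integer root y with |y| ≤ 4.
  x = 0: f_y(0, y) = -3*y**2 - 16*y - 21; vanishes at y ∈ {-3}. (0, -3): f_x = 0, f = 0 — SINGULAR.
  x = 1: f_y(1, y) = -3*y**2 - 14*y - 14; no integer root y with |y| ≤ 4.
  x = 2: f_y(2, y) = -3*y**2 - 12*y - 5; no integer root y with |y| ≤ 4.
  x = 3: f_y(3, y) = -3*y**2 - 10*y + 6; no integer root y with |y| ≤ 4.
  x = 4: f_y(4, y) = -3*y**2 - 8*y + 19; no integer root y with |y| ≤ 4.
Only singular point on the grid: (0, -3).
Classify: substitute x = 0 + u, y = -3 + v and expand: f = u**3 + u**2*v - u**2 + u*v**2 - v**3 + v**2.
No constant or linear terms (consistent with a singular point). Quadratic part: -u**2 + v**2. Cubic part: u**3 + u**2*v + u*v**2 - v**3.
The quadratic part v**2 - u**2 = (v − u)(v + u) splits into two distinct linear factors, so there are two distinct tangent lines y − -3 = ±(x − 0) — this is a node (ordinary double point).
Classification: node.


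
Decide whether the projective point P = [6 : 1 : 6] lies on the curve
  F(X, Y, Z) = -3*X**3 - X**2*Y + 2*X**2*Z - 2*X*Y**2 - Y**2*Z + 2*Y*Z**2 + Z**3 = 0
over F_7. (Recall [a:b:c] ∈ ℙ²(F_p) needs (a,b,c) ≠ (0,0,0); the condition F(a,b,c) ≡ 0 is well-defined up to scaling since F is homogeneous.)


F(6,1,6) ≡ 4 (mod 7); P is NOT on the curve.

Evaluate F(6, 1, 6) term-by-term (mod 7).
  -3*X**3 ↦ -3·216·1·1 = -648
  -X**2*Y ↦ -1·36·1·1 = -36
  2*X**2*Z ↦ 2·36·1·6 = 432
  -2*X*Y**2 ↦ -2·6·1·1 = -12
  -Y**2*Z ↦ -1·1·1·6 = -6
  2*Y*Z**2 ↦ 2·1·1·36 = 72
  Z**3 ↦ 1·1·1·216 = 216
Sum: F(6, 1, 6) = (-648) + (-36) + (432) + (-12) + (-6) + (72) + (216) = 18.
Reducing mod 7: 18 ≡ 4 (mod 7).
Since F(a, b, c) ≡ 4 ≠ 0 (mod 7), P does NOT lie on the curve.


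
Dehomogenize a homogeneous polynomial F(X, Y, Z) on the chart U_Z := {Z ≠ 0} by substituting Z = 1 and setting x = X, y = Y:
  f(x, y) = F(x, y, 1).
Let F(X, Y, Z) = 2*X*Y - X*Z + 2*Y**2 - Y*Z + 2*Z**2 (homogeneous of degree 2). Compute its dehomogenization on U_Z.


f(x, y) = 2*x*y - x + 2*y**2 - y + 2

On U_Z we set Z = 1. Each monomial c·X^i·Y^j·Z^k in F becomes c·x^i·y^j·1^k = c·x^i·y^j.
Substituting Z = 1: F(X, Y, 1) = 2*x*y - x + 2*y**2 - y + 2.
Note: deg(f) ≤ deg(F) = 2; strict inequality happens when F is divisible by Z (lost terms).


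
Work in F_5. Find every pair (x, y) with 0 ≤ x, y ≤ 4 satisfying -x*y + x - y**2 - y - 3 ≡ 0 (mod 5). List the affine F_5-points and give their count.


Affine F_5-points: {(0, 1), (0, 3), (1, 1), (1, 2), (2, 1), (3, 0), (3, 1), (4, 1), (4, 4)}; count = 9.

For each of the 25 pairs (x, y) ∈ F_5², evaluate f(x, y) mod 5. Record the zeros.
  x = 0: [0↦2, 1↦0, 2↦1, 3↦0, 4↦2]  zeros at y ∈ {1, 3}
  x = 1: [0↦3, 1↦0, 2↦0, 3↦3, 4↦4]  zeros at y ∈ {1, 2}
  x = 2: [0↦4, 1↦0, 2↦4, 3↦1, 4↦1]  zeros at y ∈ {1}
  x = 3: [0↦0, 1↦0, 2↦3, 3↦4, 4↦3]  zeros at y ∈ {0, 1}
  x = 4: [0↦1, 1↦0, 2↦2, 3↦2, 4↦0]  zeros at y ∈ {1, 4}
Collecting zeros: affine points = {(0, 1), (0, 3), (1, 1), (1, 2), (2, 1), (3, 0), (3, 1), (4, 1), (4, 4)}.
Total count |C(F_5)_aff| = 9.


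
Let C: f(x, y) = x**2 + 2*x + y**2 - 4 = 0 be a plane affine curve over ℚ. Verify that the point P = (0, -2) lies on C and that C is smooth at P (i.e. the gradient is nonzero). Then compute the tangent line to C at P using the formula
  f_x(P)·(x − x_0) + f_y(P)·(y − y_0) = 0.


Tangent line at P: 2*x - 4*y - 8 = 0.

Step 1: f(0, -2) = 0, so P lies on C.
Step 2: partial derivatives
  f_x(x, y) = 2*x + 2, f_y(x, y) = 2*y.
  f_x(P) = 2, f_y(P) = -4 (gradient nonzero, so P is smooth).
Step 3: tangent line at P: 2·(x − 0) + -4·(y − -2) = 0.
Expanding: 2*x - 4*y - 8 = 0.


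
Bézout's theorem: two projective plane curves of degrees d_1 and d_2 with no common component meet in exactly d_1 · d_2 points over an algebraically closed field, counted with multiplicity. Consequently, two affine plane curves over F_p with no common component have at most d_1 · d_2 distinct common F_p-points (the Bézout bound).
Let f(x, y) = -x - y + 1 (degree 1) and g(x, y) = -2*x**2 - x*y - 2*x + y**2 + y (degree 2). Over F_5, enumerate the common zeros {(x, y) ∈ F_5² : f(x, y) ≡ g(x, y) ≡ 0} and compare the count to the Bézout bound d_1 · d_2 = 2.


Common zeros: {(2, 4)}; count = 1; Bézout bound = 2.

deg(f) = 1, deg(g) = 2, so Bézout bound = 2.
Scan x ∈ F_5. For each x, list the y ∈ F_5 with f(x, y) ≡ 0 and those with g(x, y) ≡ 0 (mod 5); the common zeros in that column are the intersection.
  x = 0: f ≡ 0 at y ∈ {1}; g ≡ 0 at y ∈ {0, 4}; common: ∅.
  x = 1: f ≡ 0 at y ∈ {0}; g ≡ 0 at y ∈ {2, 3}; common: ∅.
  x = 2: f ≡ 0 at y ∈ {4}; g ≡ 0 at y ∈ {2, 4}; common: {4}.
  x = 3: f ≡ 0 at y ∈ {3}; g ≡ 0 at y ∈ {1}; common: ∅.
  x = 4: f ≡ 0 at y ∈ {2}; g ≡ 0 at y ∈ {0, 3}; common: ∅.
Collecting: common zeros = {(2, 4)}, so the count is 1.
Comparison with the Bézout bound: 1 ≤ 2 = deg(f)·deg(g), as expected for curves with no common component (the affine F_5-count falls short of the bound because intersections may lie at infinity, over extension fields, or carry multiplicity).


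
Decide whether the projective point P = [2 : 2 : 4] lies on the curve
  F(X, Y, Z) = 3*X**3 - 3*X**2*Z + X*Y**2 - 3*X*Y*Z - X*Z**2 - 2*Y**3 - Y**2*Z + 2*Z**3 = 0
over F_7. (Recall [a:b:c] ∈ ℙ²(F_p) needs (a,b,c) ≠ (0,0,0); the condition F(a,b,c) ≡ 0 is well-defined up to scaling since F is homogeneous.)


F(2,2,4) ≡ 0 (mod 7); P is on the curve.

Evaluate F(2, 2, 4) term-by-term (mod 7).
  3*X**3 ↦ 3·8·1·1 = 24
  -3*X**2*Z ↦ -3·4·1·4 = -48
  X*Y**2 ↦ 1·2·4·1 = 8
  -3*X*Y*Z ↦ -3·2·2·4 = -48
  -X*Z**2 ↦ -1·2·1·16 = -32
  -2*Y**3 ↦ -2·1·8·1 = -16
  -Y**2*Z ↦ -1·1·4·4 = -16
  2*Z**3 ↦ 2·1·1·64 = 128
Sum: F(2, 2, 4) = (24) + (-48) + (8) + (-48) + (-32) + (-16) + (-16) + (128) = 0.
Reducing mod 7: 0 ≡ 0 (mod 7).
Since F(a, b, c) ≡ 0 (mod 7), P lies on the curve.


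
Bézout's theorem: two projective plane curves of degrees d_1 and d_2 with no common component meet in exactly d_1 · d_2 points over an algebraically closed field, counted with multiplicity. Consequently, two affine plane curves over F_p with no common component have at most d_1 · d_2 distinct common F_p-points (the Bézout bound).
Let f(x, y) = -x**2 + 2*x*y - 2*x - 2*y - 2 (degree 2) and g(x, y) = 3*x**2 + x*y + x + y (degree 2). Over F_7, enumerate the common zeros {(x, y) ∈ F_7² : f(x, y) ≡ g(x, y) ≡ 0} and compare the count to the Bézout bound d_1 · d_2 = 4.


Common zeros: ∅; count = 0; Bézout bound = 4.

deg(f) = 2, deg(g) = 2, so Bézout bound = 4.
Scan x ∈ F_7. For each x, list the y ∈ F_7 with f(x, y) ≡ 0 and those with g(x, y) ≡ 0 (mod 7); the common zeros in that column are the intersection.
  x = 0: f ≡ 0 at y ∈ {6}; g ≡ 0 at y ∈ {0}; common: ∅.
  x = 1: f ≡ 0 at y ∈ ∅; g ≡ 0 at y ∈ {5}; common: ∅.
  x = 2: f ≡ 0 at y ∈ {5}; g ≡ 0 at y ∈ {0}; common: ∅.
  x = 3: f ≡ 0 at y ∈ {6}; g ≡ 0 at y ∈ {3}; common: ∅.
  x = 4: f ≡ 0 at y ∈ {2}; g ≡ 0 at y ∈ {5}; common: ∅.
  x = 5: f ≡ 0 at y ∈ {2}; g ≡ 0 at y ∈ {3}; common: ∅.
  x = 6: f ≡ 0 at y ∈ {5}; g ≡ 0 at y ∈ ∅; common: ∅.
Collecting: common zeros = ∅, so the count is 0.
Comparison with the Bézout bound: 0 ≤ 4 = deg(f)·deg(g), as expected for curves with no common component (the affine F_7-count falls short of the bound because intersections may lie at infinity, over extension fields, or carry multiplicity).


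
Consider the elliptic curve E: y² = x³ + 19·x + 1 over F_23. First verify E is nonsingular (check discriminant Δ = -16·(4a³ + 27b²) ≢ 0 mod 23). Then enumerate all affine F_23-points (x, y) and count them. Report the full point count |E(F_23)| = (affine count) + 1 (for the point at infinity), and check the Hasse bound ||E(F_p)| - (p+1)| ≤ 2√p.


Affine points = {(0, 1), (0, 22), (2, 1), (2, 22), (3, 4), (3, 19), (4, 7), (4, 16), (6, 3), (6, 20), (9, 2), (9, 21), (10, 8), (10, 15), (11, 0), (12, 5), (12, 18), (15, 2), (15, 21), (16, 10), (16, 13), (17, 4), (17, 19), (20, 3), (20, 20), (21, 1), (21, 22), (22, 2), (22, 21)}; affine count = 29; |E(F_23)| = 30.

Discriminant check: Δ ∝ 4a³ + 27b² = 4·19³ + 27·1² = 4·6859 + 27·1 ≡ 1 (mod 23). Nonzero ⇒ E is nonsingular.
For each x ∈ F_23, compute rhs = x³ + 19·x + 1 mod 23, then count y ∈ F_23 with y² ≡ rhs.
  x = 0: rhs = 1, matching y values: 1, 22 (2 points).
  x = 1: rhs = 21, matching y values: none (0 points).
  x = 2: rhs = 1, matching y values: 1, 22 (2 points).
  x = 3: rhs = 16, matching y values: 4, 19 (2 points).
  x = 4: rhs = 3, matching y values: 7, 16 (2 points).
  x = 5: rhs = 14, matching y values: none (0 points).
  x = 6: rhs = 9, matching y values: 3, 20 (2 points).
  x = 7: rhs = 17, matching y values: none (0 points).
  x = 8: rhs = 21, matching y values: none (0 points).
  x = 9: rhs = 4, matching y values: 2, 21 (2 points).
  x = 10: rhs = 18, matching y values: 8, 15 (2 points).
  x = 11: rhs = 0, matching y values: 0 (1 points).
  x = 12: rhs = 2, matching y values: 5, 18 (2 points).
  x = 13: rhs = 7, matching y values: none (0 points).
  x = 14: rhs = 21, matching y values: none (0 points).
  x = 15: rhs = 4, matching y values: 2, 21 (2 points).
  x = 16: rhs = 8, matching y values: 10, 13 (2 points).
  x = 17: rhs = 16, matching y values: 4, 19 (2 points).
  x = 18: rhs = 11, matching y values: none (0 points).
  x = 19: rhs = 22, matching y values: none (0 points).
  x = 20: rhs = 9, matching y values: 3, 20 (2 points).
  x = 21: rhs = 1, matching y values: 1, 22 (2 points).
  x = 22: rhs = 4, matching y values: 2, 21 (2 points).
Total affine count: 29.
Full point count |E(F_23)| = 29 + 1 = 30.
Hasse bound: |30 − (23+1)| = |6| = 6 ≤ 2√23 ≈ 9.5917 ✓.


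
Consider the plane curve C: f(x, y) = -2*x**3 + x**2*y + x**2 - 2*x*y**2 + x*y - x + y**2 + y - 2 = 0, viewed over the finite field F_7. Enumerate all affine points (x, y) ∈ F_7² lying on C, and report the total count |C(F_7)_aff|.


Affine F_7-points: {(0, 1), (0, 5), (1, 5), (2, 2), (2, 5), (3, 1), (3, 3), (5, 1), (5, 4)}; count = 9.

For each of the 49 pairs (x, y) ∈ F_7², evaluate f(x, y) mod 7. Record the zeros.
  x = 0: [0↦5, 1↦0, 2↦4, 3↦3, 4↦4, 5↦0, 6↦5]  zeros at y ∈ {1, 5}
  x = 1: [0↦3, 1↦5, 2↦5, 3↦3, 4↦6, 5↦0, 6↦6]  zeros at y ∈ {5}
  x = 2: [0↦5, 1↦2, 2↦0, 3↦6, 4↦6, 5↦0, 6↦2]  zeros at y ∈ {2, 5}
  x = 3: [0↦6, 1↦0, 2↦5, 3↦0, 4↦6, 5↦2, 6↦2]  zeros at y ∈ {1, 3}
  x = 4: [0↦1, 1↦1, 2↦1, 3↦1, 4↦1, 5↦1, 6↦1]  zeros at y ∈ ∅
  x = 5: [0↦6, 1↦0, 2↦4, 3↦4, 4↦0, 5↦6, 6↦1]  zeros at y ∈ {1, 4}
  x = 6: [0↦2, 1↦6, 2↦2, 3↦4, 4↦5, 5↦5, 6↦4]  zeros at y ∈ ∅
Collecting zeros: affine points = {(0, 1), (0, 5), (1, 5), (2, 2), (2, 5), (3, 1), (3, 3), (5, 1), (5, 4)}.
Total count |C(F_7)_aff| = 9.
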